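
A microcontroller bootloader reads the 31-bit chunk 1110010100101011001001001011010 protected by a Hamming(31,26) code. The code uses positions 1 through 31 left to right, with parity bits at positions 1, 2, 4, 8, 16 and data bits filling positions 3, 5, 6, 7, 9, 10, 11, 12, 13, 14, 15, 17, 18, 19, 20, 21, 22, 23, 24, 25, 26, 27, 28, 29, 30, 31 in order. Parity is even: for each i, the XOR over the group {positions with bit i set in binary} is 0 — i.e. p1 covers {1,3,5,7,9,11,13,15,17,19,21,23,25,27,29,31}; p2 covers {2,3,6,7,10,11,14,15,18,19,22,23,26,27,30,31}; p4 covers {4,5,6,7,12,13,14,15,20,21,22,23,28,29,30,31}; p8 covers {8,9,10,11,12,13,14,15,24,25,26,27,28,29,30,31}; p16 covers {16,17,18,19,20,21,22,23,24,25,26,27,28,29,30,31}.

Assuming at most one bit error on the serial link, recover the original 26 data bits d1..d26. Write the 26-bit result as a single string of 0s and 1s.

10100010101011001001011010

s1 (pos 1,3,5,7,9,11,13,15,17,19,21,23,25,27,29,31): 1⊕1⊕0⊕0⊕0⊕1⊕1⊕1⊕0⊕1⊕0⊕0⊕1⊕1⊕0⊕0 = 0
s2 (pos 2,3,6,7,10,11,14,15,18,19,22,23,26,27,30,31): 1⊕1⊕1⊕0⊕0⊕1⊕0⊕1⊕0⊕1⊕1⊕0⊕0⊕1⊕1⊕0 = 1
s4 (pos 4,5,6,7,12,13,14,15,20,21,22,23,28,29,30,31): 0⊕0⊕1⊕0⊕0⊕1⊕0⊕1⊕0⊕0⊕1⊕0⊕1⊕0⊕1⊕0 = 0
s8 (pos 8,9,10,11,12,13,14,15,24,25,26,27,28,29,30,31): 1⊕0⊕0⊕1⊕0⊕1⊕0⊕1⊕0⊕1⊕0⊕1⊕1⊕0⊕1⊕0 = 0
s16 (pos 16,17,18,19,20,21,22,23,24,25,26,27,28,29,30,31): 1⊕0⊕0⊕1⊕0⊕0⊕1⊕0⊕0⊕1⊕0⊕1⊕1⊕0⊕1⊕0 = 1
Syndrome s16…s1 = 10010 → error at position 18.
Flip position 18: 1110010100101011001001001011010 → 1110010100101011011001001011010
Read data bits from positions 3,5,6,7,9,10,11,12,13,14,15,17,18,19,20,21,22,23,24,25,26,27,28,29,30,31: 10100010101011001001011010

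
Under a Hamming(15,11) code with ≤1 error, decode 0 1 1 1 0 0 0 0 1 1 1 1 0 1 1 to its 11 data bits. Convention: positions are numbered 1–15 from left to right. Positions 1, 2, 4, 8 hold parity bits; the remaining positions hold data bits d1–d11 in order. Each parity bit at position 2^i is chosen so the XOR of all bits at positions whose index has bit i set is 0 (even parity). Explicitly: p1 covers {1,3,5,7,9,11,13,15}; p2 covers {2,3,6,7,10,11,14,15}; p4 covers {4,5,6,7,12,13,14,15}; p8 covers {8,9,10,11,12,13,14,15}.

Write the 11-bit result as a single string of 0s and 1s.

s1 (pos 1,3,5,7,9,11,13,15): 0⊕1⊕0⊕0⊕1⊕1⊕0⊕1 = 0
s2 (pos 2,3,6,7,10,11,14,15): 1⊕1⊕0⊕0⊕1⊕1⊕1⊕1 = 0
s4 (pos 4,5,6,7,12,13,14,15): 1⊕0⊕0⊕0⊕1⊕0⊕1⊕1 = 0
s8 (pos 8,9,10,11,12,13,14,15): 0⊕1⊕1⊕1⊕1⊕0⊕1⊕1 = 0
Syndrome s8…s1 = 0000 → no error.
Read data bits from positions 3,5,6,7,9,10,11,12,13,14,15: 10001111011

10001111011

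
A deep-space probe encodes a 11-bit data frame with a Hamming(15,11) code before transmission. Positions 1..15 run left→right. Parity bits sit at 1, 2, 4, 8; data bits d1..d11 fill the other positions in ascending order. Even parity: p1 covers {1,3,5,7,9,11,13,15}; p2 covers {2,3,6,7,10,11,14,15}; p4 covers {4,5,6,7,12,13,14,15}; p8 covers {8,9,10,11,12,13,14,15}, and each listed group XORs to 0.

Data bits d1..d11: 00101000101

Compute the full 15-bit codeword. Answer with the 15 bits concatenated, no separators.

100101011000101

Place data at non-parity positions: p1 p2 0 p4 0 1 0 p8 1 0 0 0 1 0 1
p1 (pos 1,3,5,7,9,11,13,15): XOR of data positions = 0⊕0⊕0⊕1⊕0⊕1⊕1 = 1
p2 (pos 2,3,6,7,10,11,14,15): XOR of data positions = 0⊕1⊕0⊕0⊕0⊕0⊕1 = 0
p4 (pos 4,5,6,7,12,13,14,15): XOR of data positions = 0⊕1⊕0⊕0⊕1⊕0⊕1 = 1
p8 (pos 8,9,10,11,12,13,14,15): XOR of data positions = 1⊕0⊕0⊕0⊕1⊕0⊕1 = 1
Codeword: 100101011000101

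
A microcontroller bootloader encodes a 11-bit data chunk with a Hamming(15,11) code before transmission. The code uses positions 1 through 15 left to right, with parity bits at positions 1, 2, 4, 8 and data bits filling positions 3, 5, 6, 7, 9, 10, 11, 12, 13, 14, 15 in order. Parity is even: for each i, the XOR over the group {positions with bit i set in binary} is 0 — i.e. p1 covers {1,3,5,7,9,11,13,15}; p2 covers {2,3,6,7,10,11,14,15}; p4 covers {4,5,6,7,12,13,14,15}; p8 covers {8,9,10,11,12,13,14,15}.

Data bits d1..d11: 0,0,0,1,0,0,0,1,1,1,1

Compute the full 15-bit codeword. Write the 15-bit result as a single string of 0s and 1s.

110100100001111

Place data at non-parity positions: p1 p2 0 p4 0 0 1 p8 0 0 0 1 1 1 1
p1 (pos 1,3,5,7,9,11,13,15): XOR of data positions = 0⊕0⊕1⊕0⊕0⊕1⊕1 = 1
p2 (pos 2,3,6,7,10,11,14,15): XOR of data positions = 0⊕0⊕1⊕0⊕0⊕1⊕1 = 1
p4 (pos 4,5,6,7,12,13,14,15): XOR of data positions = 0⊕0⊕1⊕1⊕1⊕1⊕1 = 1
p8 (pos 8,9,10,11,12,13,14,15): XOR of data positions = 0⊕0⊕0⊕1⊕1⊕1⊕1 = 0
Codeword: 110100100001111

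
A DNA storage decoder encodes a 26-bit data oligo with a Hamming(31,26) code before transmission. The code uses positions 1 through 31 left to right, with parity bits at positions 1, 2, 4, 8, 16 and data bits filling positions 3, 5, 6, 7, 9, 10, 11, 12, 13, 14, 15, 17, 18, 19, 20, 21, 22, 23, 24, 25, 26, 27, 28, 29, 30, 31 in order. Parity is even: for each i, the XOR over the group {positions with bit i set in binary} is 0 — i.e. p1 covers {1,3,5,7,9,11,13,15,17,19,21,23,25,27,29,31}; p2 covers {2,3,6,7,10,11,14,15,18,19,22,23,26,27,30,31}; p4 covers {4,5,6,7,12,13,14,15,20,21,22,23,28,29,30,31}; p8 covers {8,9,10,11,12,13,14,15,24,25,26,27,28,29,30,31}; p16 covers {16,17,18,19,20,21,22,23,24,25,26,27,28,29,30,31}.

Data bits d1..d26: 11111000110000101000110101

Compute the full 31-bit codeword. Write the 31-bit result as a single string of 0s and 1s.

0011111110001100000101000110101

Place data at non-parity positions: p1 p2 1 p4 1 1 1 p8 1 0 0 0 1 1 0 p16 0 0 0 1 0 1 0 0 0 1 1 0 1 0 1
p1 (pos 1,3,5,7,9,11,13,15,17,19,21,23,25,27,29,31): XOR of data positions = 1⊕1⊕1⊕1⊕0⊕1⊕0⊕0⊕0⊕0⊕0⊕0⊕1⊕1⊕1 = 0
p2 (pos 2,3,6,7,10,11,14,15,18,19,22,23,26,27,30,31): XOR of data positions = 1⊕1⊕1⊕0⊕0⊕1⊕0⊕0⊕0⊕1⊕0⊕1⊕1⊕0⊕1 = 0
p4 (pos 4,5,6,7,12,13,14,15,20,21,22,23,28,29,30,31): XOR of data positions = 1⊕1⊕1⊕0⊕1⊕1⊕0⊕1⊕0⊕1⊕0⊕0⊕1⊕0⊕1 = 1
p8 (pos 8,9,10,11,12,13,14,15,24,25,26,27,28,29,30,31): XOR of data positions = 1⊕0⊕0⊕0⊕1⊕1⊕0⊕0⊕0⊕1⊕1⊕0⊕1⊕0⊕1 = 1
p16 (pos 16,17,18,19,20,21,22,23,24,25,26,27,28,29,30,31): XOR of data positions = 0⊕0⊕0⊕1⊕0⊕1⊕0⊕0⊕0⊕1⊕1⊕0⊕1⊕0⊕1 = 0
Codeword: 0011111110001100000101000110101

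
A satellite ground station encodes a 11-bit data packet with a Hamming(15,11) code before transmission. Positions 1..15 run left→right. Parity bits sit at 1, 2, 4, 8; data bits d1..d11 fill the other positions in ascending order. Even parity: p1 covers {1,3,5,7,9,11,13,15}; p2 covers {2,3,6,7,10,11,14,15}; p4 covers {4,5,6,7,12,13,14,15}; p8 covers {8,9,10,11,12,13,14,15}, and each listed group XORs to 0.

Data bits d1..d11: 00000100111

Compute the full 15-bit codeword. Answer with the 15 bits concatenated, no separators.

Place data at non-parity positions: p1 p2 0 p4 0 0 0 p8 0 1 0 0 1 1 1
p1 (pos 1,3,5,7,9,11,13,15): XOR of data positions = 0⊕0⊕0⊕0⊕0⊕1⊕1 = 0
p2 (pos 2,3,6,7,10,11,14,15): XOR of data positions = 0⊕0⊕0⊕1⊕0⊕1⊕1 = 1
p4 (pos 4,5,6,7,12,13,14,15): XOR of data positions = 0⊕0⊕0⊕0⊕1⊕1⊕1 = 1
p8 (pos 8,9,10,11,12,13,14,15): XOR of data positions = 0⊕1⊕0⊕0⊕1⊕1⊕1 = 0
Codeword: 010100000100111

010100000100111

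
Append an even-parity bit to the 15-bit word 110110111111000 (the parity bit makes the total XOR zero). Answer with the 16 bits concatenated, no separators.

XOR of the 15 data bits: 1⊕1⊕0⊕1⊕1⊕0⊕1⊕1⊕1⊕1⊕1⊕1⊕0⊕0⊕0 = 0
Parity bit = 0 (so all 16 bits XOR to 0).

1101101111110000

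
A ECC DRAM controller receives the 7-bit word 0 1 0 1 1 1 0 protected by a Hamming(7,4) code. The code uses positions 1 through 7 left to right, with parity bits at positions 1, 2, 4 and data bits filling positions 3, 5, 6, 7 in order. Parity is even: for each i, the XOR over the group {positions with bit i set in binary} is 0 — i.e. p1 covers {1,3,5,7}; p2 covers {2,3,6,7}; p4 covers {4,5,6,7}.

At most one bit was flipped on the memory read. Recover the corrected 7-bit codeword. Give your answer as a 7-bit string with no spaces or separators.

0101010

s1 (pos 1,3,5,7): 0⊕0⊕1⊕0 = 1
s2 (pos 2,3,6,7): 1⊕0⊕1⊕0 = 0
s4 (pos 4,5,6,7): 1⊕1⊕1⊕0 = 1
Syndrome s4…s1 = 101 → error at position 5.
Flip position 5: 0101110 → 0101010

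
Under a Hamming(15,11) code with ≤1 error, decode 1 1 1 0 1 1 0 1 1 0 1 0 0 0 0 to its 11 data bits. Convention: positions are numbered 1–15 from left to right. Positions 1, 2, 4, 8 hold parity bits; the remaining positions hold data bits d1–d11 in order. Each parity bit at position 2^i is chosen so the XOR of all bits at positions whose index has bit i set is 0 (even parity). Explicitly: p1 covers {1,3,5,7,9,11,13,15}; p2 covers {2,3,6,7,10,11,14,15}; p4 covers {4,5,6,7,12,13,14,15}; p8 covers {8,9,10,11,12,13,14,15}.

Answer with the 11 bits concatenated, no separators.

s1 (pos 1,3,5,7,9,11,13,15): 1⊕1⊕1⊕0⊕1⊕1⊕0⊕0 = 1
s2 (pos 2,3,6,7,10,11,14,15): 1⊕1⊕1⊕0⊕0⊕1⊕0⊕0 = 0
s4 (pos 4,5,6,7,12,13,14,15): 0⊕1⊕1⊕0⊕0⊕0⊕0⊕0 = 0
s8 (pos 8,9,10,11,12,13,14,15): 1⊕1⊕0⊕1⊕0⊕0⊕0⊕0 = 1
Syndrome s8…s1 = 1001 → error at position 9.
Flip position 9: 111011011010000 → 111011010010000
Read data bits from positions 3,5,6,7,9,10,11,12,13,14,15: 11100010000

11100010000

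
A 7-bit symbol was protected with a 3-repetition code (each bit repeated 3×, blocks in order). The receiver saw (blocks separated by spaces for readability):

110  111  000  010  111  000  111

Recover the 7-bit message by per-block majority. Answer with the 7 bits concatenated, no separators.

Block 1 (110): 2 ones → 1
Block 2 (111): 3 ones → 1
Block 3 (000): 0 ones → 0
Block 4 (010): 1 one → 0
Block 5 (111): 3 ones → 1
Block 6 (000): 0 ones → 0
Block 7 (111): 3 ones → 1

1100101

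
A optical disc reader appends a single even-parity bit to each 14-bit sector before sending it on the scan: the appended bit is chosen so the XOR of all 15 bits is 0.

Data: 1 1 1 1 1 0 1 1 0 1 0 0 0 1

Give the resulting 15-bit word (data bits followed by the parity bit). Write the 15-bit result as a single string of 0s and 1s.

XOR of the 14 data bits: 1⊕1⊕1⊕1⊕1⊕0⊕1⊕1⊕0⊕1⊕0⊕0⊕0⊕1 = 1
Parity bit = 1 (so all 15 bits XOR to 0).

111110110100011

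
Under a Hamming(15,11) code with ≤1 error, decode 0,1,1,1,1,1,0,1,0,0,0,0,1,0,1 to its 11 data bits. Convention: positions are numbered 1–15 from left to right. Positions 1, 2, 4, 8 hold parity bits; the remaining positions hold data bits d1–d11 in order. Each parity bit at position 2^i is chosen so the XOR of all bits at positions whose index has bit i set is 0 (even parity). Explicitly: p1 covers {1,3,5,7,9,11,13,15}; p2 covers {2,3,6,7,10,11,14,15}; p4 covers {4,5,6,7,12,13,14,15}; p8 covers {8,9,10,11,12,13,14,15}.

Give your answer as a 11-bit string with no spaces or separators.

11100001101

s1 (pos 1,3,5,7,9,11,13,15): 0⊕1⊕1⊕0⊕0⊕0⊕1⊕1 = 0
s2 (pos 2,3,6,7,10,11,14,15): 1⊕1⊕1⊕0⊕0⊕0⊕0⊕1 = 0
s4 (pos 4,5,6,7,12,13,14,15): 1⊕1⊕1⊕0⊕0⊕1⊕0⊕1 = 1
s8 (pos 8,9,10,11,12,13,14,15): 1⊕0⊕0⊕0⊕0⊕1⊕0⊕1 = 1
Syndrome s8…s1 = 1100 → error at position 12.
Flip position 12: 011111010000101 → 011111010001101
Read data bits from positions 3,5,6,7,9,10,11,12,13,14,15: 11100001101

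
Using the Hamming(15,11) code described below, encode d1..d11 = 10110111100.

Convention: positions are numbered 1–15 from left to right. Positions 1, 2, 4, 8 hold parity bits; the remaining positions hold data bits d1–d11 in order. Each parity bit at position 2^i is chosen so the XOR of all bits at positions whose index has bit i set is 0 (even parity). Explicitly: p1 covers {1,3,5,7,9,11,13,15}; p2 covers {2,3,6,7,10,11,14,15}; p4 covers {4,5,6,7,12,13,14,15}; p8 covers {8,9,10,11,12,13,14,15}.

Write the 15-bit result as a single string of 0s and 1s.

Place data at non-parity positions: p1 p2 1 p4 0 1 1 p8 0 1 1 1 1 0 0
p1 (pos 1,3,5,7,9,11,13,15): XOR of data positions = 1⊕0⊕1⊕0⊕1⊕1⊕0 = 0
p2 (pos 2,3,6,7,10,11,14,15): XOR of data positions = 1⊕1⊕1⊕1⊕1⊕0⊕0 = 1
p4 (pos 4,5,6,7,12,13,14,15): XOR of data positions = 0⊕1⊕1⊕1⊕1⊕0⊕0 = 0
p8 (pos 8,9,10,11,12,13,14,15): XOR of data positions = 0⊕1⊕1⊕1⊕1⊕0⊕0 = 0
Codeword: 011001100111100

011001100111100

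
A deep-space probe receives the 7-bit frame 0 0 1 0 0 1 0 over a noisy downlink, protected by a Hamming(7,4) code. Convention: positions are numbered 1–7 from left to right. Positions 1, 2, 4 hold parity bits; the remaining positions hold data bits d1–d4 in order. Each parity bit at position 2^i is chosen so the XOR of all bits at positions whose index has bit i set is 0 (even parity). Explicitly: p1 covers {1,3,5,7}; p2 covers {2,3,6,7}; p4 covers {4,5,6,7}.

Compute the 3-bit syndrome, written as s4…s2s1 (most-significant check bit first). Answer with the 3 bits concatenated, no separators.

101

s1 (pos 1,3,5,7): 0⊕1⊕0⊕0 = 1
s2 (pos 2,3,6,7): 0⊕1⊕1⊕0 = 0
s4 (pos 4,5,6,7): 0⊕0⊕1⊕0 = 1
Syndrome s4…s1 = 101 → error at position 5.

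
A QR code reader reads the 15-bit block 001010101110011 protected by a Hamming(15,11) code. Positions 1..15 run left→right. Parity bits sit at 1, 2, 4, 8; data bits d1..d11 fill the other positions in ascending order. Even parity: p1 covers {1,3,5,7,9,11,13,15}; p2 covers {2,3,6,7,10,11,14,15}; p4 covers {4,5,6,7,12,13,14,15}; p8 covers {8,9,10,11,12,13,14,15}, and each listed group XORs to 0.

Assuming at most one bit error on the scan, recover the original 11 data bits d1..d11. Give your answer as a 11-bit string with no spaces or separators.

s1 (pos 1,3,5,7,9,11,13,15): 0⊕1⊕1⊕1⊕1⊕1⊕0⊕1 = 0
s2 (pos 2,3,6,7,10,11,14,15): 0⊕1⊕0⊕1⊕1⊕1⊕1⊕1 = 0
s4 (pos 4,5,6,7,12,13,14,15): 0⊕1⊕0⊕1⊕0⊕0⊕1⊕1 = 0
s8 (pos 8,9,10,11,12,13,14,15): 0⊕1⊕1⊕1⊕0⊕0⊕1⊕1 = 1
Syndrome s8…s1 = 1000 → error at position 8.
Flip position 8: 001010101110011 → 001010111110011
Read data bits from positions 3,5,6,7,9,10,11,12,13,14,15: 11011110011

11011110011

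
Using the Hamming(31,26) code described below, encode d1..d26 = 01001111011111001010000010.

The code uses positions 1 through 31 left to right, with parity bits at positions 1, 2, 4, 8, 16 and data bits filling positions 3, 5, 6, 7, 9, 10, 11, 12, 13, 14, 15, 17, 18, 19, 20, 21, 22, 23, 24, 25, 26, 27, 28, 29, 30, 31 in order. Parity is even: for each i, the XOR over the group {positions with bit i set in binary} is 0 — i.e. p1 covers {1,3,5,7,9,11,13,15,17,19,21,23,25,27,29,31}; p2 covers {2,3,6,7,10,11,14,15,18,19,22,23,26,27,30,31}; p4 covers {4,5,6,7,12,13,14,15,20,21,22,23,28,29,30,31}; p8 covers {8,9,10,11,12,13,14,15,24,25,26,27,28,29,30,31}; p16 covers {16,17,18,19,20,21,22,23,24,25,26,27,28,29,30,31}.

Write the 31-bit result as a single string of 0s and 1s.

0000100011110110111001010000010

Place data at non-parity positions: p1 p2 0 p4 1 0 0 p8 1 1 1 1 0 1 1 p16 1 1 1 0 0 1 0 1 0 0 0 0 0 1 0
p1 (pos 1,3,5,7,9,11,13,15,17,19,21,23,25,27,29,31): XOR of data positions = 0⊕1⊕0⊕1⊕1⊕0⊕1⊕1⊕1⊕0⊕0⊕0⊕0⊕0⊕0 = 0
p2 (pos 2,3,6,7,10,11,14,15,18,19,22,23,26,27,30,31): XOR of data positions = 0⊕0⊕0⊕1⊕1⊕1⊕1⊕1⊕1⊕1⊕0⊕0⊕0⊕1⊕0 = 0
p4 (pos 4,5,6,7,12,13,14,15,20,21,22,23,28,29,30,31): XOR of data positions = 1⊕0⊕0⊕1⊕0⊕1⊕1⊕0⊕0⊕1⊕0⊕0⊕0⊕1⊕0 = 0
p8 (pos 8,9,10,11,12,13,14,15,24,25,26,27,28,29,30,31): XOR of data positions = 1⊕1⊕1⊕1⊕0⊕1⊕1⊕1⊕0⊕0⊕0⊕0⊕0⊕1⊕0 = 0
p16 (pos 16,17,18,19,20,21,22,23,24,25,26,27,28,29,30,31): XOR of data positions = 1⊕1⊕1⊕0⊕0⊕1⊕0⊕1⊕0⊕0⊕0⊕0⊕0⊕1⊕0 = 0
Codeword: 0000100011110110111001010000010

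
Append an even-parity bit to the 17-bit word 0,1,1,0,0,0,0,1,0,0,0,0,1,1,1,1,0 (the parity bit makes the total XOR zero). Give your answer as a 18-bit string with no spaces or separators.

XOR of the 17 data bits: 0⊕1⊕1⊕0⊕0⊕0⊕0⊕1⊕0⊕0⊕0⊕0⊕1⊕1⊕1⊕1⊕0 = 1
Parity bit = 1 (so all 18 bits XOR to 0).

011000010000111101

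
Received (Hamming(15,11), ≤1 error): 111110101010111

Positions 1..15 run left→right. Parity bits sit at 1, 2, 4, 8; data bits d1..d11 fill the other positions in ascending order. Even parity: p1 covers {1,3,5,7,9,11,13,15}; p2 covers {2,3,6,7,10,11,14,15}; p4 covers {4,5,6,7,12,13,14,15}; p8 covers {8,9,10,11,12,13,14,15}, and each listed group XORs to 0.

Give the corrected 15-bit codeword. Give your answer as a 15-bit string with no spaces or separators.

s1 (pos 1,3,5,7,9,11,13,15): 1⊕1⊕1⊕1⊕1⊕1⊕1⊕1 = 0
s2 (pos 2,3,6,7,10,11,14,15): 1⊕1⊕0⊕1⊕0⊕1⊕1⊕1 = 0
s4 (pos 4,5,6,7,12,13,14,15): 1⊕1⊕0⊕1⊕0⊕1⊕1⊕1 = 0
s8 (pos 8,9,10,11,12,13,14,15): 0⊕1⊕0⊕1⊕0⊕1⊕1⊕1 = 1
Syndrome s8…s1 = 1000 → error at position 8.
Flip position 8: 111110101010111 → 111110111010111

111110111010111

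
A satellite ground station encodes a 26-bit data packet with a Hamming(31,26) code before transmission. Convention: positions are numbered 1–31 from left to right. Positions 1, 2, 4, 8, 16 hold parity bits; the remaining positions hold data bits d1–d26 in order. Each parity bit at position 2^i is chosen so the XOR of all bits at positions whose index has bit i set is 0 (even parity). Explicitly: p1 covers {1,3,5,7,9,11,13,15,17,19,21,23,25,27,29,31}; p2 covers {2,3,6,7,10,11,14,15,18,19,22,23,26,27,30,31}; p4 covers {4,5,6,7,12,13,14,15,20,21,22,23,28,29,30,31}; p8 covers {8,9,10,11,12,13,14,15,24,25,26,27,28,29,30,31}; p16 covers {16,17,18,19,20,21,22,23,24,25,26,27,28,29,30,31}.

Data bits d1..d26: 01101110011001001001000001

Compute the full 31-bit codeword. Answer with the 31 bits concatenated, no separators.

Place data at non-parity positions: p1 p2 0 p4 1 1 0 p8 1 1 1 0 0 1 1 p16 0 0 1 0 0 1 0 0 1 0 0 0 0 0 1
p1 (pos 1,3,5,7,9,11,13,15,17,19,21,23,25,27,29,31): XOR of data positions = 0⊕1⊕0⊕1⊕1⊕0⊕1⊕0⊕1⊕0⊕0⊕1⊕0⊕0⊕1 = 1
p2 (pos 2,3,6,7,10,11,14,15,18,19,22,23,26,27,30,31): XOR of data positions = 0⊕1⊕0⊕1⊕1⊕1⊕1⊕0⊕1⊕1⊕0⊕0⊕0⊕0⊕1 = 0
p4 (pos 4,5,6,7,12,13,14,15,20,21,22,23,28,29,30,31): XOR of data positions = 1⊕1⊕0⊕0⊕0⊕1⊕1⊕0⊕0⊕1⊕0⊕0⊕0⊕0⊕1 = 0
p8 (pos 8,9,10,11,12,13,14,15,24,25,26,27,28,29,30,31): XOR of data positions = 1⊕1⊕1⊕0⊕0⊕1⊕1⊕0⊕1⊕0⊕0⊕0⊕0⊕0⊕1 = 1
p16 (pos 16,17,18,19,20,21,22,23,24,25,26,27,28,29,30,31): XOR of data positions = 0⊕0⊕1⊕0⊕0⊕1⊕0⊕0⊕1⊕0⊕0⊕0⊕0⊕0⊕1 = 0
Codeword: 1000110111100110001001001000001

1000110111100110001001001000001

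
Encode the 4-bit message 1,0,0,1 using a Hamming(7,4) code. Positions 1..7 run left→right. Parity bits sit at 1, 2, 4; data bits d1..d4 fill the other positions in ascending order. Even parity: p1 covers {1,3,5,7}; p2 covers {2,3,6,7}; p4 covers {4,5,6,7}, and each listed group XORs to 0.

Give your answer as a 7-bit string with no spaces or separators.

0011001

Place data at non-parity positions: p1 p2 1 p4 0 0 1
p1 (pos 1,3,5,7): XOR of data positions = 1⊕0⊕1 = 0
p2 (pos 2,3,6,7): XOR of data positions = 1⊕0⊕1 = 0
p4 (pos 4,5,6,7): XOR of data positions = 0⊕0⊕1 = 1
Codeword: 0011001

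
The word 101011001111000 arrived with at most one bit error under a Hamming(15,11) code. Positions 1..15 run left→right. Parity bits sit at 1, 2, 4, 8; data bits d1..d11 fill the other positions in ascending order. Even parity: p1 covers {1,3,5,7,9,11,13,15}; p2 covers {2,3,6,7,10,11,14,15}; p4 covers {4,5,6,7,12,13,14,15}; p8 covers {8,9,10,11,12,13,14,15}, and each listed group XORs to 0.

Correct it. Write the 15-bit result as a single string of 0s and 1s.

s1 (pos 1,3,5,7,9,11,13,15): 1⊕1⊕1⊕0⊕1⊕1⊕0⊕0 = 1
s2 (pos 2,3,6,7,10,11,14,15): 0⊕1⊕1⊕0⊕1⊕1⊕0⊕0 = 0
s4 (pos 4,5,6,7,12,13,14,15): 0⊕1⊕1⊕0⊕1⊕0⊕0⊕0 = 1
s8 (pos 8,9,10,11,12,13,14,15): 0⊕1⊕1⊕1⊕1⊕0⊕0⊕0 = 0
Syndrome s8…s1 = 0101 → error at position 5.
Flip position 5: 101011001111000 → 101001001111000

101001001111000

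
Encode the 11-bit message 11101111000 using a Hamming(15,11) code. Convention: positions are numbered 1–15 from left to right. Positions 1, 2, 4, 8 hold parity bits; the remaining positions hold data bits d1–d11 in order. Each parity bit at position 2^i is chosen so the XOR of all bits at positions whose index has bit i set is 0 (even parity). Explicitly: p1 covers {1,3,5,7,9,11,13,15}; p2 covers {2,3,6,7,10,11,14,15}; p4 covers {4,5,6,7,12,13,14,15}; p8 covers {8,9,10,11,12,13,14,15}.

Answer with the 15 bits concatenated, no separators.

001111001111000

Place data at non-parity positions: p1 p2 1 p4 1 1 0 p8 1 1 1 1 0 0 0
p1 (pos 1,3,5,7,9,11,13,15): XOR of data positions = 1⊕1⊕0⊕1⊕1⊕0⊕0 = 0
p2 (pos 2,3,6,7,10,11,14,15): XOR of data positions = 1⊕1⊕0⊕1⊕1⊕0⊕0 = 0
p4 (pos 4,5,6,7,12,13,14,15): XOR of data positions = 1⊕1⊕0⊕1⊕0⊕0⊕0 = 1
p8 (pos 8,9,10,11,12,13,14,15): XOR of data positions = 1⊕1⊕1⊕1⊕0⊕0⊕0 = 0
Codeword: 001111001111000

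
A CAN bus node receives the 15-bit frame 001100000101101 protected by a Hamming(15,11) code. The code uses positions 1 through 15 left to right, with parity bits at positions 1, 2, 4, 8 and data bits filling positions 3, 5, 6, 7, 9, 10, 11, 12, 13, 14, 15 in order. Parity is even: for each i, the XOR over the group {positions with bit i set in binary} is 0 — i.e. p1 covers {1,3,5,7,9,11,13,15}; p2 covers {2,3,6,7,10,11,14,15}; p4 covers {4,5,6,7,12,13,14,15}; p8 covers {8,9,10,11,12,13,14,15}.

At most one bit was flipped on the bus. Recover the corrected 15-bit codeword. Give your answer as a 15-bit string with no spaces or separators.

000100000101101

s1 (pos 1,3,5,7,9,11,13,15): 0⊕1⊕0⊕0⊕0⊕0⊕1⊕1 = 1
s2 (pos 2,3,6,7,10,11,14,15): 0⊕1⊕0⊕0⊕1⊕0⊕0⊕1 = 1
s4 (pos 4,5,6,7,12,13,14,15): 1⊕0⊕0⊕0⊕1⊕1⊕0⊕1 = 0
s8 (pos 8,9,10,11,12,13,14,15): 0⊕0⊕1⊕0⊕1⊕1⊕0⊕1 = 0
Syndrome s8…s1 = 0011 → error at position 3.
Flip position 3: 001100000101101 → 000100000101101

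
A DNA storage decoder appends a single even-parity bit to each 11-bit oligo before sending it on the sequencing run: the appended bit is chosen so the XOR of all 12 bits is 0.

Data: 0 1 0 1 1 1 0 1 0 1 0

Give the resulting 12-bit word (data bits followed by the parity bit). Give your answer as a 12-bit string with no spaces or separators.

XOR of the 11 data bits: 0⊕1⊕0⊕1⊕1⊕1⊕0⊕1⊕0⊕1⊕0 = 0
Parity bit = 0 (so all 12 bits XOR to 0).

010111010100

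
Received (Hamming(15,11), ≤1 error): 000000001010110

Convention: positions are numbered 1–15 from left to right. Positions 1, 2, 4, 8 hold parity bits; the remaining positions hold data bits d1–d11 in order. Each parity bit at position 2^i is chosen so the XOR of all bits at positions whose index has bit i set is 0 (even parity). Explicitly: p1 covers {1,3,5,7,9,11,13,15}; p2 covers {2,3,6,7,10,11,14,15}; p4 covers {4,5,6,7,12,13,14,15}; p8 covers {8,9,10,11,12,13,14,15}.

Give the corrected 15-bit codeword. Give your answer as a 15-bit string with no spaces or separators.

s1 (pos 1,3,5,7,9,11,13,15): 0⊕0⊕0⊕0⊕1⊕1⊕1⊕0 = 1
s2 (pos 2,3,6,7,10,11,14,15): 0⊕0⊕0⊕0⊕0⊕1⊕1⊕0 = 0
s4 (pos 4,5,6,7,12,13,14,15): 0⊕0⊕0⊕0⊕0⊕1⊕1⊕0 = 0
s8 (pos 8,9,10,11,12,13,14,15): 0⊕1⊕0⊕1⊕0⊕1⊕1⊕0 = 0
Syndrome s8…s1 = 0001 → error at position 1.
Flip position 1: 000000001010110 → 100000001010110

100000001010110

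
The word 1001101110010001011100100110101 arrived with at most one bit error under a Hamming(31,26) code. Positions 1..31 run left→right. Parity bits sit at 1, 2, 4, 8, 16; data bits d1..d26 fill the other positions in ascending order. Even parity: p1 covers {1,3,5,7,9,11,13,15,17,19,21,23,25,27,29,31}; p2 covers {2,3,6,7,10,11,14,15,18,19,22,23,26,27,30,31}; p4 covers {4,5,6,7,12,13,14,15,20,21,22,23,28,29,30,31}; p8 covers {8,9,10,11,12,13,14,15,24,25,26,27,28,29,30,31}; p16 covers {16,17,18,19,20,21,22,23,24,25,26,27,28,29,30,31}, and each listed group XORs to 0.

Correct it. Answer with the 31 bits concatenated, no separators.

1001101110010001011100100100101

s1 (pos 1,3,5,7,9,11,13,15,17,19,21,23,25,27,29,31): 1⊕0⊕1⊕1⊕1⊕0⊕0⊕0⊕0⊕1⊕0⊕1⊕0⊕1⊕1⊕1 = 1
s2 (pos 2,3,6,7,10,11,14,15,18,19,22,23,26,27,30,31): 0⊕0⊕0⊕1⊕0⊕0⊕0⊕0⊕1⊕1⊕0⊕1⊕1⊕1⊕0⊕1 = 1
s4 (pos 4,5,6,7,12,13,14,15,20,21,22,23,28,29,30,31): 1⊕1⊕0⊕1⊕1⊕0⊕0⊕0⊕1⊕0⊕0⊕1⊕0⊕1⊕0⊕1 = 0
s8 (pos 8,9,10,11,12,13,14,15,24,25,26,27,28,29,30,31): 1⊕1⊕0⊕0⊕1⊕0⊕0⊕0⊕0⊕0⊕1⊕1⊕0⊕1⊕0⊕1 = 1
s16 (pos 16,17,18,19,20,21,22,23,24,25,26,27,28,29,30,31): 1⊕0⊕1⊕1⊕1⊕0⊕0⊕1⊕0⊕0⊕1⊕1⊕0⊕1⊕0⊕1 = 1
Syndrome s16…s1 = 11011 → error at position 27.
Flip position 27: 1001101110010001011100100110101 → 1001101110010001011100100100101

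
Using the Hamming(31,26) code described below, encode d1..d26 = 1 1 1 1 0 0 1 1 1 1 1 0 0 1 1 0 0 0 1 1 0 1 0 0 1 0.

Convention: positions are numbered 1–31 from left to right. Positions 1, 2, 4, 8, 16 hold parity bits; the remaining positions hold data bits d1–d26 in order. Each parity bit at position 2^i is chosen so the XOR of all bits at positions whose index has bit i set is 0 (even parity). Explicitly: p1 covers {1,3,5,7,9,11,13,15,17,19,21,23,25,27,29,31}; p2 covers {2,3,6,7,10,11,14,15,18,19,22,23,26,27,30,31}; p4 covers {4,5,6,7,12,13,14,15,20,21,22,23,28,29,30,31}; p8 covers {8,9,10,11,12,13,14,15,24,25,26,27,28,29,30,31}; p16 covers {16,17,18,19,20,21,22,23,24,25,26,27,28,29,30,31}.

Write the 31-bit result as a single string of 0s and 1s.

1111111100111110001100011010010

Place data at non-parity positions: p1 p2 1 p4 1 1 1 p8 0 0 1 1 1 1 1 p16 0 0 1 1 0 0 0 1 1 0 1 0 0 1 0
p1 (pos 1,3,5,7,9,11,13,15,17,19,21,23,25,27,29,31): XOR of data positions = 1⊕1⊕1⊕0⊕1⊕1⊕1⊕0⊕1⊕0⊕0⊕1⊕1⊕0⊕0 = 1
p2 (pos 2,3,6,7,10,11,14,15,18,19,22,23,26,27,30,31): XOR of data positions = 1⊕1⊕1⊕0⊕1⊕1⊕1⊕0⊕1⊕0⊕0⊕0⊕1⊕1⊕0 = 1
p4 (pos 4,5,6,7,12,13,14,15,20,21,22,23,28,29,30,31): XOR of data positions = 1⊕1⊕1⊕1⊕1⊕1⊕1⊕1⊕0⊕0⊕0⊕0⊕0⊕1⊕0 = 1
p8 (pos 8,9,10,11,12,13,14,15,24,25,26,27,28,29,30,31): XOR of data positions = 0⊕0⊕1⊕1⊕1⊕1⊕1⊕1⊕1⊕0⊕1⊕0⊕0⊕1⊕0 = 1
p16 (pos 16,17,18,19,20,21,22,23,24,25,26,27,28,29,30,31): XOR of data positions = 0⊕0⊕1⊕1⊕0⊕0⊕0⊕1⊕1⊕0⊕1⊕0⊕0⊕1⊕0 = 0
Codeword: 1111111100111110001100011010010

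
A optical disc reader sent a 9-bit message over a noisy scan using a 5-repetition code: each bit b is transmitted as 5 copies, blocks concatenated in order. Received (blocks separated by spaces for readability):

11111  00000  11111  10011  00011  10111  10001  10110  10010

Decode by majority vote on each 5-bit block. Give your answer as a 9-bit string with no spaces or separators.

Block 1 (11111): 5 ones → 1
Block 2 (00000): 0 ones → 0
Block 3 (11111): 5 ones → 1
Block 4 (10011): 3 ones → 1
Block 5 (00011): 2 ones → 0
Block 6 (10111): 4 ones → 1
Block 7 (10001): 2 ones → 0
Block 8 (10110): 3 ones → 1
Block 9 (10010): 2 ones → 0

101101010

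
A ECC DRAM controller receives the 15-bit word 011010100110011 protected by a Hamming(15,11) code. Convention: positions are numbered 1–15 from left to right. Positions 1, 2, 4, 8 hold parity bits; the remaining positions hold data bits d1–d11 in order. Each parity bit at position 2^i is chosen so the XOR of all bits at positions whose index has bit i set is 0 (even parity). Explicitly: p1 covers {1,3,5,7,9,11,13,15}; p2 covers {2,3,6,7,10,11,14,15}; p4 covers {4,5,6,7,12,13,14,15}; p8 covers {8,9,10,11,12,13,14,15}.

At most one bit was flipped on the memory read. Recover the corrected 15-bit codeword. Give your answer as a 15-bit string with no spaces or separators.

s1 (pos 1,3,5,7,9,11,13,15): 0⊕1⊕1⊕1⊕0⊕1⊕0⊕1 = 1
s2 (pos 2,3,6,7,10,11,14,15): 1⊕1⊕0⊕1⊕1⊕1⊕1⊕1 = 1
s4 (pos 4,5,6,7,12,13,14,15): 0⊕1⊕0⊕1⊕0⊕0⊕1⊕1 = 0
s8 (pos 8,9,10,11,12,13,14,15): 0⊕0⊕1⊕1⊕0⊕0⊕1⊕1 = 0
Syndrome s8…s1 = 0011 → error at position 3.
Flip position 3: 011010100110011 → 010010100110011

010010100110011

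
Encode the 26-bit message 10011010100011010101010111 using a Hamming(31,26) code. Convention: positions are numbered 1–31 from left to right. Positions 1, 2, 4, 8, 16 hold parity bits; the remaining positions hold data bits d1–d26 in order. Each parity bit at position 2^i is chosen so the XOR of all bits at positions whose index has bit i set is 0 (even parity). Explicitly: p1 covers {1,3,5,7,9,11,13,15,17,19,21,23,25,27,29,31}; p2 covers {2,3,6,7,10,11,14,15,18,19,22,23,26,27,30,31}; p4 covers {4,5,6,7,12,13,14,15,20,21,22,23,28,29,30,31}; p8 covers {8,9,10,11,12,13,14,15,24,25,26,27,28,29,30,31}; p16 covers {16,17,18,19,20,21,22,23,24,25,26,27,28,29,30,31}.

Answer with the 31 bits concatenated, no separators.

0111001010101001011010101010111

Place data at non-parity positions: p1 p2 1 p4 0 0 1 p8 1 0 1 0 1 0 0 p16 0 1 1 0 1 0 1 0 1 0 1 0 1 1 1
p1 (pos 1,3,5,7,9,11,13,15,17,19,21,23,25,27,29,31): XOR of data positions = 1⊕0⊕1⊕1⊕1⊕1⊕0⊕0⊕1⊕1⊕1⊕1⊕1⊕1⊕1 = 0
p2 (pos 2,3,6,7,10,11,14,15,18,19,22,23,26,27,30,31): XOR of data positions = 1⊕0⊕1⊕0⊕1⊕0⊕0⊕1⊕1⊕0⊕1⊕0⊕1⊕1⊕1 = 1
p4 (pos 4,5,6,7,12,13,14,15,20,21,22,23,28,29,30,31): XOR of data positions = 0⊕0⊕1⊕0⊕1⊕0⊕0⊕0⊕1⊕0⊕1⊕0⊕1⊕1⊕1 = 1
p8 (pos 8,9,10,11,12,13,14,15,24,25,26,27,28,29,30,31): XOR of data positions = 1⊕0⊕1⊕0⊕1⊕0⊕0⊕0⊕1⊕0⊕1⊕0⊕1⊕1⊕1 = 0
p16 (pos 16,17,18,19,20,21,22,23,24,25,26,27,28,29,30,31): XOR of data positions = 0⊕1⊕1⊕0⊕1⊕0⊕1⊕0⊕1⊕0⊕1⊕0⊕1⊕1⊕1 = 1
Codeword: 0111001010101001011010101010111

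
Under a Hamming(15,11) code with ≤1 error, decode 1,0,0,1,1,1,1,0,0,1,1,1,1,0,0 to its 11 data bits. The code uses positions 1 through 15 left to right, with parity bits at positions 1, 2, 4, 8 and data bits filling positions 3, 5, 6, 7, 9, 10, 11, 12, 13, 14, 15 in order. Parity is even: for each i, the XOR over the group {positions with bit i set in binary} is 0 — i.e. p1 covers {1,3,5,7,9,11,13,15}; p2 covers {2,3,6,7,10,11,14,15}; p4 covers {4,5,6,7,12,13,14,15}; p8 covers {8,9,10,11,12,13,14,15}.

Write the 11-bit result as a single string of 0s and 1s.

01110111100

s1 (pos 1,3,5,7,9,11,13,15): 1⊕0⊕1⊕1⊕0⊕1⊕1⊕0 = 1
s2 (pos 2,3,6,7,10,11,14,15): 0⊕0⊕1⊕1⊕1⊕1⊕0⊕0 = 0
s4 (pos 4,5,6,7,12,13,14,15): 1⊕1⊕1⊕1⊕1⊕1⊕0⊕0 = 0
s8 (pos 8,9,10,11,12,13,14,15): 0⊕0⊕1⊕1⊕1⊕1⊕0⊕0 = 0
Syndrome s8…s1 = 0001 → error at position 1.
Flip position 1: 100111100111100 → 000111100111100
Read data bits from positions 3,5,6,7,9,10,11,12,13,14,15: 01110111100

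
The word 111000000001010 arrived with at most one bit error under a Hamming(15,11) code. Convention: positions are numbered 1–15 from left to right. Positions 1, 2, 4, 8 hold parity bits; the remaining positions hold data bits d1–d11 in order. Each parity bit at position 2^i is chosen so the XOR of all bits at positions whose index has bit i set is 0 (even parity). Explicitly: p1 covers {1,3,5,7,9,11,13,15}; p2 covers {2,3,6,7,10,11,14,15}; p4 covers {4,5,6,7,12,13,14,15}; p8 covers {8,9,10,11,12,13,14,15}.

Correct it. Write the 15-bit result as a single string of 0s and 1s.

101000000001010

s1 (pos 1,3,5,7,9,11,13,15): 1⊕1⊕0⊕0⊕0⊕0⊕0⊕0 = 0
s2 (pos 2,3,6,7,10,11,14,15): 1⊕1⊕0⊕0⊕0⊕0⊕1⊕0 = 1
s4 (pos 4,5,6,7,12,13,14,15): 0⊕0⊕0⊕0⊕1⊕0⊕1⊕0 = 0
s8 (pos 8,9,10,11,12,13,14,15): 0⊕0⊕0⊕0⊕1⊕0⊕1⊕0 = 0
Syndrome s8…s1 = 0010 → error at position 2.
Flip position 2: 111000000001010 → 101000000001010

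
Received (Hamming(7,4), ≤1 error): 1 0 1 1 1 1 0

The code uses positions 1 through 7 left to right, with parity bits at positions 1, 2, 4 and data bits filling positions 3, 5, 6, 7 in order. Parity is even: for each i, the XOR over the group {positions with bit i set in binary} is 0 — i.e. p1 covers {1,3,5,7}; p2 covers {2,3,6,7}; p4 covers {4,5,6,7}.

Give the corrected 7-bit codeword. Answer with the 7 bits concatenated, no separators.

s1 (pos 1,3,5,7): 1⊕1⊕1⊕0 = 1
s2 (pos 2,3,6,7): 0⊕1⊕1⊕0 = 0
s4 (pos 4,5,6,7): 1⊕1⊕1⊕0 = 1
Syndrome s4…s1 = 101 → error at position 5.
Flip position 5: 1011110 → 1011010

1011010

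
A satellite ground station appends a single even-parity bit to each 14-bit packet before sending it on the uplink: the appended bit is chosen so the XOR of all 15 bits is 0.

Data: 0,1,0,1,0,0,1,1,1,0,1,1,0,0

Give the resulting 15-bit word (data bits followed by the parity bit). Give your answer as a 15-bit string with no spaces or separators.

XOR of the 14 data bits: 0⊕1⊕0⊕1⊕0⊕0⊕1⊕1⊕1⊕0⊕1⊕1⊕0⊕0 = 1
Parity bit = 1 (so all 15 bits XOR to 0).

010100111011001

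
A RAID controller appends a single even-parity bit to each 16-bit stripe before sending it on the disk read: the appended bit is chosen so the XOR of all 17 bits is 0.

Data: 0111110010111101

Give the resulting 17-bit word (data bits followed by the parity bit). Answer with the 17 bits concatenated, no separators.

XOR of the 16 data bits: 0⊕1⊕1⊕1⊕1⊕1⊕0⊕0⊕1⊕0⊕1⊕1⊕1⊕1⊕0⊕1 = 1
Parity bit = 1 (so all 17 bits XOR to 0).

01111100101111011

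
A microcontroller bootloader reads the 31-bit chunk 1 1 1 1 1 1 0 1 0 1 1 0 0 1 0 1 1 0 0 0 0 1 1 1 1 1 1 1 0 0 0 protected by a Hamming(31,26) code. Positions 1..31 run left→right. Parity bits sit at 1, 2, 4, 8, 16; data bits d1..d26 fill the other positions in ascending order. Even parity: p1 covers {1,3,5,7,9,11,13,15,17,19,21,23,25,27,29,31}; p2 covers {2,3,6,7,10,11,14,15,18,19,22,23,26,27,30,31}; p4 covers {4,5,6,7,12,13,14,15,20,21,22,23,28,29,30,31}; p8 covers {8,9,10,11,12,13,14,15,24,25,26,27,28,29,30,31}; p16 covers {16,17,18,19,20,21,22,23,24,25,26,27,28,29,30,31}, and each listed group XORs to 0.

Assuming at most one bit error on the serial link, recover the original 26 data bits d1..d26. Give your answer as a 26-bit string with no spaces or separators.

11100110010100001111110000

s1 (pos 1,3,5,7,9,11,13,15,17,19,21,23,25,27,29,31): 1⊕1⊕1⊕0⊕0⊕1⊕0⊕0⊕1⊕0⊕0⊕1⊕1⊕1⊕0⊕0 = 0
s2 (pos 2,3,6,7,10,11,14,15,18,19,22,23,26,27,30,31): 1⊕1⊕1⊕0⊕1⊕1⊕1⊕0⊕0⊕0⊕1⊕1⊕1⊕1⊕0⊕0 = 0
s4 (pos 4,5,6,7,12,13,14,15,20,21,22,23,28,29,30,31): 1⊕1⊕1⊕0⊕0⊕0⊕1⊕0⊕0⊕0⊕1⊕1⊕1⊕0⊕0⊕0 = 1
s8 (pos 8,9,10,11,12,13,14,15,24,25,26,27,28,29,30,31): 1⊕0⊕1⊕1⊕0⊕0⊕1⊕0⊕1⊕1⊕1⊕1⊕1⊕0⊕0⊕0 = 1
s16 (pos 16,17,18,19,20,21,22,23,24,25,26,27,28,29,30,31): 1⊕1⊕0⊕0⊕0⊕0⊕1⊕1⊕1⊕1⊕1⊕1⊕1⊕0⊕0⊕0 = 1
Syndrome s16…s1 = 11100 → error at position 28.
Flip position 28: 1111110101100101100001111111000 → 1111110101100101100001111110000
Read data bits from positions 3,5,6,7,9,10,11,12,13,14,15,17,18,19,20,21,22,23,24,25,26,27,28,29,30,31: 11100110010100001111110000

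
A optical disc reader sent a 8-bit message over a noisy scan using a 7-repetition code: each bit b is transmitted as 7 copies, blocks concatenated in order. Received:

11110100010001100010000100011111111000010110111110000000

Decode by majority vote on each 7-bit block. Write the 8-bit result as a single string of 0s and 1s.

10001010

Block 1 (1111010): 5 ones → 1
Block 2 (0010001): 2 ones → 0
Block 3 (1000100): 2 ones → 0
Block 4 (0010001): 2 ones → 0
Block 5 (1111111): 7 ones → 1
Block 6 (0000101): 2 ones → 0
Block 7 (1011111): 6 ones → 1
Block 8 (0000000): 0 ones → 0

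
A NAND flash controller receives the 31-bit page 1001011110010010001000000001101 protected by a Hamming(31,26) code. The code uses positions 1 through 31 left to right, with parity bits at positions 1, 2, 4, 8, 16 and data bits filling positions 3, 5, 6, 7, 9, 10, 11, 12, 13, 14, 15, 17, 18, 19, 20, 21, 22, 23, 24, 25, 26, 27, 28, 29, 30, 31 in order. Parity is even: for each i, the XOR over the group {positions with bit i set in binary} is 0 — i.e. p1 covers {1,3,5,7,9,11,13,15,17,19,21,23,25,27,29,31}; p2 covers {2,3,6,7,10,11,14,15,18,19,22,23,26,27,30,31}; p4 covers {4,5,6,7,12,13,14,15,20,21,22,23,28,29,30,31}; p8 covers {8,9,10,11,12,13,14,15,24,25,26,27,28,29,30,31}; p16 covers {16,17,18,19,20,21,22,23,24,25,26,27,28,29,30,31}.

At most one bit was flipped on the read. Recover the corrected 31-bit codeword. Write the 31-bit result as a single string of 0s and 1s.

s1 (pos 1,3,5,7,9,11,13,15,17,19,21,23,25,27,29,31): 1⊕0⊕0⊕1⊕1⊕0⊕0⊕1⊕0⊕1⊕0⊕0⊕0⊕0⊕1⊕1 = 1
s2 (pos 2,3,6,7,10,11,14,15,18,19,22,23,26,27,30,31): 0⊕0⊕1⊕1⊕0⊕0⊕0⊕1⊕0⊕1⊕0⊕0⊕0⊕0⊕0⊕1 = 1
s4 (pos 4,5,6,7,12,13,14,15,20,21,22,23,28,29,30,31): 1⊕0⊕1⊕1⊕1⊕0⊕0⊕1⊕0⊕0⊕0⊕0⊕1⊕1⊕0⊕1 = 0
s8 (pos 8,9,10,11,12,13,14,15,24,25,26,27,28,29,30,31): 1⊕1⊕0⊕0⊕1⊕0⊕0⊕1⊕0⊕0⊕0⊕0⊕1⊕1⊕0⊕1 = 1
s16 (pos 16,17,18,19,20,21,22,23,24,25,26,27,28,29,30,31): 0⊕0⊕0⊕1⊕0⊕0⊕0⊕0⊕0⊕0⊕0⊕0⊕1⊕1⊕0⊕1 = 0
Syndrome s16…s1 = 01011 → error at position 11.
Flip position 11: 1001011110010010001000000001101 → 1001011110110010001000000001101

1001011110110010001000000001101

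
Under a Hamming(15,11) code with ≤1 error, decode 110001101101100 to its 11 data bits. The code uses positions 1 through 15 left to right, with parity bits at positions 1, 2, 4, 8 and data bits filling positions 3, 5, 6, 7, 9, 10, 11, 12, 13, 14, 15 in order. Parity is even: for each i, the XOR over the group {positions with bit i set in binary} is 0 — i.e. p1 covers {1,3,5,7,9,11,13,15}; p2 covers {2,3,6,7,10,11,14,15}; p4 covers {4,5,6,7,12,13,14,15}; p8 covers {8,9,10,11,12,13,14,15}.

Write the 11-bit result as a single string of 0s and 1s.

00111101100

s1 (pos 1,3,5,7,9,11,13,15): 1⊕0⊕0⊕1⊕1⊕0⊕1⊕0 = 0
s2 (pos 2,3,6,7,10,11,14,15): 1⊕0⊕1⊕1⊕1⊕0⊕0⊕0 = 0
s4 (pos 4,5,6,7,12,13,14,15): 0⊕0⊕1⊕1⊕1⊕1⊕0⊕0 = 0
s8 (pos 8,9,10,11,12,13,14,15): 0⊕1⊕1⊕0⊕1⊕1⊕0⊕0 = 0
Syndrome s8…s1 = 0000 → no error.
Read data bits from positions 3,5,6,7,9,10,11,12,13,14,15: 00111101100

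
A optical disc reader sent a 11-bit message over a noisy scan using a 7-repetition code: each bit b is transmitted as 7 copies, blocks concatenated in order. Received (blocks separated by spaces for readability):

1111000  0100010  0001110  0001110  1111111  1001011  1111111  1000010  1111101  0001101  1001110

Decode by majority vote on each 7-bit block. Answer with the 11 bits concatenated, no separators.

10001110101

Block 1 (1111000): 4 ones → 1
Block 2 (0100010): 2 ones → 0
Block 3 (0001110): 3 ones → 0
Block 4 (0001110): 3 ones → 0
Block 5 (1111111): 7 ones → 1
Block 6 (1001011): 4 ones → 1
Block 7 (1111111): 7 ones → 1
Block 8 (1000010): 2 ones → 0
Block 9 (1111101): 6 ones → 1
Block 10 (0001101): 3 ones → 0
Block 11 (1001110): 4 ones → 1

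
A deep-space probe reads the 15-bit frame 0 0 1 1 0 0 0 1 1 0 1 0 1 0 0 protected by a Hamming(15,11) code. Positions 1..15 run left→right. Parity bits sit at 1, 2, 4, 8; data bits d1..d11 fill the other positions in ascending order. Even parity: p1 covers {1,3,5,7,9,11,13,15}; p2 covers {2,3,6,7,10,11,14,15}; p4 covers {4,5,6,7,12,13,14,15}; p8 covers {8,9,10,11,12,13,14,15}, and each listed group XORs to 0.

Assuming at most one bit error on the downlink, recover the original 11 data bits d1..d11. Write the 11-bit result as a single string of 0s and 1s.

10001010100

s1 (pos 1,3,5,7,9,11,13,15): 0⊕1⊕0⊕0⊕1⊕1⊕1⊕0 = 0
s2 (pos 2,3,6,7,10,11,14,15): 0⊕1⊕0⊕0⊕0⊕1⊕0⊕0 = 0
s4 (pos 4,5,6,7,12,13,14,15): 1⊕0⊕0⊕0⊕0⊕1⊕0⊕0 = 0
s8 (pos 8,9,10,11,12,13,14,15): 1⊕1⊕0⊕1⊕0⊕1⊕0⊕0 = 0
Syndrome s8…s1 = 0000 → no error.
Read data bits from positions 3,5,6,7,9,10,11,12,13,14,15: 10001010100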